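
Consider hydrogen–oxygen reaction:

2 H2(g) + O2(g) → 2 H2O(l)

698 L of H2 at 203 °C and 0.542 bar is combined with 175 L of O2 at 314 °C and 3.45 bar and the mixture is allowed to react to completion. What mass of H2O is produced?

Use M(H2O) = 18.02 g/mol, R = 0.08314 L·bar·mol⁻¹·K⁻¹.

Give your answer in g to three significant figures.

172 g

n(H2) = PV/RT = (0.542 × 698) / (0.08314 × 476.15) = 9.557 mol
n(O2) = PV/RT = (3.45 × 175) / (0.08314 × 587.15) = 12.37 mol
For 9.557 mol H2, stoichiometry requires (1/2) × 9.557 = 4.779 mol O2; 12.37 mol is available, so H2 is limiting.
n(H2O) = (2/2) × 9.557 = 9.557 mol
m(H2O) = 9.557 × 18.02 = 172.2 g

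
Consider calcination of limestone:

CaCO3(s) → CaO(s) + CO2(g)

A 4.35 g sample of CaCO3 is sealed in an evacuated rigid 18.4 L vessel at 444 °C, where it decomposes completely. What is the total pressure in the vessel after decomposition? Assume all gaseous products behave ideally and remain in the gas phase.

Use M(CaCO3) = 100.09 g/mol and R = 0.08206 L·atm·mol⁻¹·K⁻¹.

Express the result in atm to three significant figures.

0.139 atm

n(CaCO3) = 4.35 / 100.09 = 0.04346 mol
n(gas produced) = (1/1) × 0.04346 = 0.04346 mol
P = nRT/V = 0.04346 × 0.08206 × 717.15 / 18.4 = 0.1390 atm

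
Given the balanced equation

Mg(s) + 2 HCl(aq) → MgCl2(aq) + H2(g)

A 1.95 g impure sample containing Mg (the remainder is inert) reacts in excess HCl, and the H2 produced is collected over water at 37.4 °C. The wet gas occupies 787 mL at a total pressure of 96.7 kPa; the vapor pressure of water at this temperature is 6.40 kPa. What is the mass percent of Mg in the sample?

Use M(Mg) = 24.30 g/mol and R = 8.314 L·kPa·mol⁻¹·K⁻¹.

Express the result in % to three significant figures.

34.3 %

P(H2) = 96.7 − 6.40 = 90.30 kPa
n(H2) = PV/RT = (90.30 × 0.7870) / (8.314 × 310.55) = 0.02752 mol
n(Mg) = (1/1) × 0.02752 = 0.02752 mol
m(Mg) = 0.02752 × 24.30 = 0.6687 g
%Mg = 0.6687 / 1.95 × 100 = 34.29%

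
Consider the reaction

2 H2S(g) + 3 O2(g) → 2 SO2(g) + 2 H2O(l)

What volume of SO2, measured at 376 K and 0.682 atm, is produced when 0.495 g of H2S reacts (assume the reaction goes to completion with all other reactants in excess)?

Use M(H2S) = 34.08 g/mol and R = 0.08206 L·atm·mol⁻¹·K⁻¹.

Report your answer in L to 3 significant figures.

n(H2S) = 0.4950 / 34.08 = 0.01452 mol
n(SO2) = (2/2) × 0.01452 = 0.01452 mol
V = nRT/P = 0.01452 × 0.08206 × 376 / 0.682 = 0.6569 L

0.657 L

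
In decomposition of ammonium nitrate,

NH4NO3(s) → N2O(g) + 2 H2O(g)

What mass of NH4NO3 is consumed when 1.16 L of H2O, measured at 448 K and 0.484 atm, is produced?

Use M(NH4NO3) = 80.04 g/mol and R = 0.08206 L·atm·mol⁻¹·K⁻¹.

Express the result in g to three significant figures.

0.611 g

n(H2O) = PV/RT = (0.484 × 1.16) / (0.08206 × 448) = 0.01527 mol
n(NH4NO3) = (1/2) × 0.01527 = 0.007635 mol
m(NH4NO3) = 0.007635 × 80.04 = 0.6111 g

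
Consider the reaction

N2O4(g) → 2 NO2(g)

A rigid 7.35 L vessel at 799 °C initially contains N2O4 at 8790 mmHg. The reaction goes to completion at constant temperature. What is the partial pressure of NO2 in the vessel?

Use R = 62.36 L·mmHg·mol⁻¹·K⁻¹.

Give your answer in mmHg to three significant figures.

17600 mmHg

n(N2O4)₀ = PV/RT = (8790 × 7.35) / (62.36 × 1072.15) = 0.9663 mol
n(NO2) = (2/1) × 0.9663 = 1.933 mol
P(NO2) = nRT/V = 1.933 × 62.36 × 1072.15 / 7.35 = 17580 mmHg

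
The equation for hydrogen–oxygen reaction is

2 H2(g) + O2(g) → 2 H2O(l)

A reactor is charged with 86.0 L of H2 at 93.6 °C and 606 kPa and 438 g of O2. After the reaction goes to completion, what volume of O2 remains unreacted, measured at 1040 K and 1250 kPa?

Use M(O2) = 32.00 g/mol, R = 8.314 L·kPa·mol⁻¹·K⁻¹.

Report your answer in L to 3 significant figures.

35.6 L

n(H2) = PV/RT = (606 × 86.0) / (8.314 × 366.75) = 17.09 mol
n(O2) = 438 / 32.00 = 13.69 mol
For 17.09 mol H2, stoichiometry requires (1/2) × 17.09 = 8.545 mol O2; 13.69 mol is available, so H2 is limiting.
n(O2) consumed = (1/2) × 17.09 = 8.545 mol; remaining = 13.69 − 8.545 = 5.145 mol
V(O2) = nRT/P = 5.145 × 8.314 × 1040 / 1250 = 35.59 L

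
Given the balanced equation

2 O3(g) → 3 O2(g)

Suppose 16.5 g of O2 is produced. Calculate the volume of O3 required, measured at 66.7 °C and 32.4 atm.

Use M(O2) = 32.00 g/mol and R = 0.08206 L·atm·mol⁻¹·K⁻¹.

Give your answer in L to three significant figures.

n(O2) = 16.50 / 32.00 = 0.5156 mol
n(O3) = (2/3) × 0.5156 = 0.3437 mol
V = nRT/P = 0.3437 × 0.08206 × 339.85 / 32.4 = 0.2958 L

0.296 L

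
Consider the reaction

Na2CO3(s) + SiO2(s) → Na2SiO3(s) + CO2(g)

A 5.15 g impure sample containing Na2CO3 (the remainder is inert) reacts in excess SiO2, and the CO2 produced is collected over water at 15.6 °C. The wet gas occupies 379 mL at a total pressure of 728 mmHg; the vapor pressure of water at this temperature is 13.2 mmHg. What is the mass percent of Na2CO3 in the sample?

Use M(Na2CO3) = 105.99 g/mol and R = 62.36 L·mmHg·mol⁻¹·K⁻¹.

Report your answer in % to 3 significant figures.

P(CO2) = 728 − 13.2 = 714.8 mmHg
n(CO2) = PV/RT = (714.8 × 0.3790) / (62.36 × 288.75) = 0.01505 mol
n(Na2CO3) = (1/1) × 0.01505 = 0.01505 mol
m(Na2CO3) = 0.01505 × 105.99 = 1.595 g
%Na2CO3 = 1.595 / 5.15 × 100 = 30.97%

31.0 %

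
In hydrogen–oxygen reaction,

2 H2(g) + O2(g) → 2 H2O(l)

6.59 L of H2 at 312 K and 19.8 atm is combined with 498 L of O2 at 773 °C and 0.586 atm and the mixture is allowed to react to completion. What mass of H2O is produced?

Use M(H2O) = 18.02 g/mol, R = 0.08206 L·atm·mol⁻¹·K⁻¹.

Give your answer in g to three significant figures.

n(H2) = PV/RT = (19.8 × 6.59) / (0.08206 × 312) = 5.096 mol
n(O2) = PV/RT = (0.586 × 498) / (0.08206 × 1046.15) = 3.399 mol
For 5.096 mol H2, stoichiometry requires (1/2) × 5.096 = 2.548 mol O2; 3.399 mol is available, so H2 is limiting.
n(H2O) = (2/2) × 5.096 = 5.096 mol
m(H2O) = 5.096 × 18.02 = 91.83 g

91.8 g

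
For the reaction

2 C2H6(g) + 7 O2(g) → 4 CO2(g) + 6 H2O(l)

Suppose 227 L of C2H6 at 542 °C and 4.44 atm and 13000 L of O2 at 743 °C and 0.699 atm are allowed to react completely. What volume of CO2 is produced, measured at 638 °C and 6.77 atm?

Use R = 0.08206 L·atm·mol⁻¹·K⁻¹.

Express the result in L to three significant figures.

n(C2H6) = PV/RT = (4.44 × 227) / (0.08206 × 815.15) = 15.07 mol
n(O2) = PV/RT = (0.699 × 13000) / (0.08206 × 1016.15) = 109.0 mol
For 15.07 mol C2H6, stoichiometry requires (7/2) × 15.07 = 52.75 mol O2; 109.0 mol is available, so C2H6 is limiting.
n(CO2) = (4/2) × 15.07 = 30.14 mol
V(CO2) = nRT/P = 30.14 × 0.08206 × 911.15 / 6.77 = 332.9 L

333 L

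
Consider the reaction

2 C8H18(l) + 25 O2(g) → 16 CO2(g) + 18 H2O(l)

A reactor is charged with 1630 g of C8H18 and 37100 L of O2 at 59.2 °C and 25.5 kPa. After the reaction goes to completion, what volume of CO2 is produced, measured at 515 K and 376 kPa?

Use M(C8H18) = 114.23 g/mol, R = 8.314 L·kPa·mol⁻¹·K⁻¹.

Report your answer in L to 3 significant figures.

1300 L

n(C8H18) = 1630 / 114.23 = 14.27 mol
n(O2) = PV/RT = (25.5 × 37100) / (8.314 × 332.35) = 342.4 mol
For 14.27 mol C8H18, stoichiometry requires (25/2) × 14.27 = 178.4 mol O2; 342.4 mol is available, so C8H18 is limiting.
n(CO2) = (16/2) × 14.27 = 114.2 mol
V(CO2) = nRT/P = 114.2 × 8.314 × 515 / 376 = 1300 L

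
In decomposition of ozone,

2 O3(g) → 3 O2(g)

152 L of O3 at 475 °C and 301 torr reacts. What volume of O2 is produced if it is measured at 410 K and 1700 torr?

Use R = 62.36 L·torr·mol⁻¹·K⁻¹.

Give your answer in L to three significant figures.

22.1 L

n(O3) = PV/RT = (301 × 152) / (62.36 × 748.15) = 0.9807 mol
n(O2) = (3/2) × 0.9807 = 1.471 mol
V = nRT/P = 1.471 × 62.36 × 410 / 1700 = 22.12 L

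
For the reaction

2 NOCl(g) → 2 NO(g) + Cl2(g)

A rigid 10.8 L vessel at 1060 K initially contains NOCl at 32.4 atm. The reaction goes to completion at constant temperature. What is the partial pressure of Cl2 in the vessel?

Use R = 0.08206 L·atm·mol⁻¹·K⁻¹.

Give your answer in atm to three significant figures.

16.2 atm

n(NOCl)₀ = PV/RT = (32.4 × 10.8) / (0.08206 × 1060) = 4.023 mol
n(Cl2) = (1/2) × 4.023 = 2.011 mol
P(Cl2) = nRT/V = 2.011 × 0.08206 × 1060 / 10.8 = 16.20 atm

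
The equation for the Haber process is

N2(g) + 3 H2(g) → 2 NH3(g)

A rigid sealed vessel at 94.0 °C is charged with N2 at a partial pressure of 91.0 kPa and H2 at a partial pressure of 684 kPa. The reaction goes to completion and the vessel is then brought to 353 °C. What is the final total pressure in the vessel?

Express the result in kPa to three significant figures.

At constant V, partial pressures at 94.0 °C are proportional to moles, so apply stoichiometry directly to pressures.
P(H2) required for 91.0 kPa of N2 = (3/1) × 91.0 = 273.0 kPa; available 684 kPa, so N2 is limiting.
P(H2) remaining = 684 − (3/1) × 91.0 = 411.0 kPa
P(gaseous products) = (2)/1 × 91.0 = 182.0 kPa
P_total at 94.0 °C = 411.0 + 182.0 = 593.0 kPa
Scaling to 353 °C: P = 593.0 × 626.15/367.15 = 1011 kPa

1010 kPa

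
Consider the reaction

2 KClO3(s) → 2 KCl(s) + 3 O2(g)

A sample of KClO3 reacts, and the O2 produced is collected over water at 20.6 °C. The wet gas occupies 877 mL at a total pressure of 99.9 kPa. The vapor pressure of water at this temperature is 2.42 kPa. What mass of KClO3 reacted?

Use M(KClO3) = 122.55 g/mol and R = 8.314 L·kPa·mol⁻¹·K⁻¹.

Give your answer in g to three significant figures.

2.86 g

P(O2) = 99.9 − 2.42 = 97.48 kPa
n(O2) = PV/RT = (97.48 × 0.8770) / (8.314 × 293.75) = 0.03500 mol
n(KClO3) = (2/3) × 0.03500 = 0.02333 mol
m(KClO3) = 0.02333 × 122.55 = 2.859 g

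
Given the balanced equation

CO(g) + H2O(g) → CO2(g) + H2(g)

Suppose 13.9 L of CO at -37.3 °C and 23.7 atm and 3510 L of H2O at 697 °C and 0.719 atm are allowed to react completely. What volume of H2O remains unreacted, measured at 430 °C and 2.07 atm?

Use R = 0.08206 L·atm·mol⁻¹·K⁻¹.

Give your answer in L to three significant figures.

409 L

n(CO) = PV/RT = (23.7 × 13.9) / (0.08206 × 235.85) = 17.02 mol
n(H2O) = PV/RT = (0.719 × 3510) / (0.08206 × 970.15) = 31.70 mol
For 17.02 mol CO, stoichiometry requires (1/1) × 17.02 = 17.02 mol H2O; 31.70 mol is available, so CO is limiting.
n(H2O) consumed = (1/1) × 17.02 = 17.02 mol; remaining = 31.70 − 17.02 = 14.68 mol
V(H2O) = nRT/P = 14.68 × 0.08206 × 703.15 / 2.07 = 409.2 L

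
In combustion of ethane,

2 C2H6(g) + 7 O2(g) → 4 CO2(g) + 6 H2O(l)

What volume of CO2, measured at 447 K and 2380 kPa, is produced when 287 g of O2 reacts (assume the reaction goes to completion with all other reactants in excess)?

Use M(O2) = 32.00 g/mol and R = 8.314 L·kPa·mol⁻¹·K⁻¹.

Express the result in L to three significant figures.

8.00 L

n(O2) = 287.0 / 32.00 = 8.969 mol
n(CO2) = (4/7) × 8.969 = 5.125 mol
V = nRT/P = 5.125 × 8.314 × 447 / 2380 = 8.003 L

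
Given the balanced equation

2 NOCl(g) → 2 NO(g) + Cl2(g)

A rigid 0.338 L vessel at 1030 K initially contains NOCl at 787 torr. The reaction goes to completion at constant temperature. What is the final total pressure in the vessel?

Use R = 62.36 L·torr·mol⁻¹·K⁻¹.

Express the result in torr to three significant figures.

1180 torr

Rigid vessel, constant T ⇒ P scales with total gas moles (2 → 3).
P_final = (3/2) × 787 = 1180 torr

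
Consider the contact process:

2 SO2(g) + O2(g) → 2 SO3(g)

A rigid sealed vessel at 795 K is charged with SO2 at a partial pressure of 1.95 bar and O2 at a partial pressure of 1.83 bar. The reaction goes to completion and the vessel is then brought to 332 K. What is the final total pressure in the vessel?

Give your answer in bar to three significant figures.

1.17 bar

With V and T fixed, P_i ∝ n_i, so the mole ratios apply directly to partial pressures at 795 K.
P(O2) required for 1.95 bar of SO2 = (1/2) × 1.95 = 0.9750 bar; available 1.83 bar, so SO2 is limiting.
P(O2) remaining = 1.83 − (1/2) × 1.95 = 0.8550 bar
P(gaseous products) = (2)/2 × 1.95 = 1.950 bar
P_total at 795 K = 0.8550 + 1.950 = 2.805 bar
Scaling to 332 K: P = 2.805 × 332/795 = 1.171 bar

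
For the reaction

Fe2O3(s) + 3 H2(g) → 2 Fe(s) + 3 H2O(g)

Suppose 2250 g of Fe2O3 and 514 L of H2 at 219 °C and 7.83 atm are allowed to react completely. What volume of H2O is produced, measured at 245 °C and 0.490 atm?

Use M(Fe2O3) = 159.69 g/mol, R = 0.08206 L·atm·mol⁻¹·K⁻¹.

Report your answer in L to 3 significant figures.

n(Fe2O3) = 2250 / 159.69 = 14.09 mol
n(H2) = PV/RT = (7.83 × 514) / (0.08206 × 492.15) = 99.65 mol
For 14.09 mol Fe2O3, stoichiometry requires (3/1) × 14.09 = 42.27 mol H2; 99.65 mol is available, so Fe2O3 is limiting.
n(H2O) = (3/1) × 14.09 = 42.27 mol
V(H2O) = nRT/P = 42.27 × 0.08206 × 518.15 / 0.490 = 3668 L

3670 L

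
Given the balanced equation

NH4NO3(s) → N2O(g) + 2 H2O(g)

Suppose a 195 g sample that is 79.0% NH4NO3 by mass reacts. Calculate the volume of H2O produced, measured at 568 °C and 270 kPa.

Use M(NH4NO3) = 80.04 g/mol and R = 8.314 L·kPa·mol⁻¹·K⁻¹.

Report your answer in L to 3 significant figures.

mass of NH4NO3 = 195 × 79.0/100 = 154.1 g
n(NH4NO3) = 154.1 / 80.04 = 1.925 mol
n(H2O) = (2/1) × 1.925 = 3.850 mol
V = nRT/P = 3.850 × 8.314 × 841.15 / 270 = 99.72 L

99.7 L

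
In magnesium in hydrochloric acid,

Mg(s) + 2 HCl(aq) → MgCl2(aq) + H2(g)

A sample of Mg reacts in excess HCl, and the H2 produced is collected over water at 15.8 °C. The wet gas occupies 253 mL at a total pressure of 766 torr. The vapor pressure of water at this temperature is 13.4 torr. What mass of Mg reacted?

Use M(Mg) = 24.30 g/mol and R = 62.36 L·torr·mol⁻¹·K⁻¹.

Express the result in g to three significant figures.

0.257 g

P(H2) = 766 − 13.4 = 752.6 torr
n(H2) = PV/RT = (752.6 × 0.2530) / (62.36 × 288.95) = 0.01057 mol
n(Mg) = (1/1) × 0.01057 = 0.01057 mol
m(Mg) = 0.01057 × 24.30 = 0.2569 g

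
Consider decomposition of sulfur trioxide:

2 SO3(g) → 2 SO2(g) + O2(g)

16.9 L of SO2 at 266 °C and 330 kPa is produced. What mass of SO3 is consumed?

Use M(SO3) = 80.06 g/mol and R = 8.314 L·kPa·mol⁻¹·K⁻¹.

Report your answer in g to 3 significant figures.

99.6 g

n(SO2) = PV/RT = (330 × 16.9) / (8.314 × 539.15) = 1.244 mol
n(SO3) = (2/2) × 1.244 = 1.244 mol
m(SO3) = 1.244 × 80.06 = 99.59 g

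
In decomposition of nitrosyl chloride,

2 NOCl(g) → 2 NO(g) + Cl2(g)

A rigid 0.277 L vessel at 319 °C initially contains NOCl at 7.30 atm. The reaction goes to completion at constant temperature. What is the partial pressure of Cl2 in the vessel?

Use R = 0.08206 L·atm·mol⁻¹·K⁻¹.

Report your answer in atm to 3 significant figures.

3.65 atm

n(NOCl)₀ = PV/RT = (7.30 × 0.277) / (0.08206 × 592.15) = 0.04161 mol
n(Cl2) = (1/2) × 0.04161 = 0.02081 mol
P(Cl2) = nRT/V = 0.02081 × 0.08206 × 592.15 / 0.277 = 3.651 atm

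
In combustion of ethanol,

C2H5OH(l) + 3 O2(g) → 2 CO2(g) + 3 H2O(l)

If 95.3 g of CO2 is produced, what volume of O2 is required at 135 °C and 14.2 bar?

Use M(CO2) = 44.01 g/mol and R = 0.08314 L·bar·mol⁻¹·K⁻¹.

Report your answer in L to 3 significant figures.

7.76 L

n(CO2) = 95.30 / 44.01 = 2.165 mol
n(O2) = (3/2) × 2.165 = 3.248 mol
V = nRT/P = 3.248 × 0.08314 × 408.15 / 14.2 = 7.762 L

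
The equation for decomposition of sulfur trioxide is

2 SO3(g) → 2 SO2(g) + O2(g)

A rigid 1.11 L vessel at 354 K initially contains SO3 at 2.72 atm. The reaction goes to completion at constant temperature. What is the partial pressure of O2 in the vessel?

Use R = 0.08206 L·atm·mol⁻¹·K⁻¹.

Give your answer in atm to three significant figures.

1.36 atm

n(SO3)₀ = PV/RT = (2.72 × 1.11) / (0.08206 × 354) = 0.1039 mol
n(O2) = (1/2) × 0.1039 = 0.05195 mol
P(O2) = nRT/V = 0.05195 × 0.08206 × 354 / 1.11 = 1.360 atm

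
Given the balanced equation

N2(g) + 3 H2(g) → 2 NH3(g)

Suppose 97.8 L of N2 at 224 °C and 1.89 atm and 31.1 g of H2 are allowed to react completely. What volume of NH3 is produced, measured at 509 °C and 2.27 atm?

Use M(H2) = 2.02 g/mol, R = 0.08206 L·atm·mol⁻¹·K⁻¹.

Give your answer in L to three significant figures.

256 L

n(N2) = PV/RT = (1.89 × 97.8) / (0.08206 × 497.15) = 4.531 mol
n(H2) = 31.1 / 2.02 = 15.40 mol
For 4.531 mol N2, stoichiometry requires (3/1) × 4.531 = 13.59 mol H2; 15.40 mol is available, so N2 is limiting.
n(NH3) = (2/1) × 4.531 = 9.062 mol
V(NH3) = nRT/P = 9.062 × 0.08206 × 782.15 / 2.27 = 256.2 L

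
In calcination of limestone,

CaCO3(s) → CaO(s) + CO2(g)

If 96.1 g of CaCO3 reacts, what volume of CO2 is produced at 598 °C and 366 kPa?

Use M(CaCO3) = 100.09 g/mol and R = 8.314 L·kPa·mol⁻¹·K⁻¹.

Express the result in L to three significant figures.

19.0 L

n(CaCO3) = 96.10 / 100.09 = 0.9601 mol
n(CO2) = (1/1) × 0.9601 = 0.9601 mol
V = nRT/P = 0.9601 × 8.314 × 871.15 / 366 = 19.00 L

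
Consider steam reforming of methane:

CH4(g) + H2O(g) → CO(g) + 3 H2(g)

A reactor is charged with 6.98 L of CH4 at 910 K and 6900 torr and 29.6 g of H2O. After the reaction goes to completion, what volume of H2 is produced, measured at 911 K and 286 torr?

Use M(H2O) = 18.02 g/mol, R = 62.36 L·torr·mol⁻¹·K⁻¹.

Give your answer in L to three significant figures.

n(CH4) = PV/RT = (6900 × 6.98) / (62.36 × 910) = 0.8487 mol
n(H2O) = 29.6 / 18.02 = 1.643 mol
For 0.8487 mol CH4, stoichiometry requires (1/1) × 0.8487 = 0.8487 mol H2O; 1.643 mol is available, so CH4 is limiting.
n(H2) = (3/1) × 0.8487 = 2.546 mol
V(H2) = nRT/P = 2.546 × 62.36 × 911 / 286 = 505.7 L

506 L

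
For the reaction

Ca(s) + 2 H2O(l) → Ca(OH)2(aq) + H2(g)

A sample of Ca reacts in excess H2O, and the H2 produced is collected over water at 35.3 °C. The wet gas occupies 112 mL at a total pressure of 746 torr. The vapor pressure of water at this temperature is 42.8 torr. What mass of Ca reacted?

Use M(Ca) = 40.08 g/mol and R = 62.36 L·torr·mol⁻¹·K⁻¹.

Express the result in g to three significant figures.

P(H2) = 746 − 42.8 = 703.2 torr
n(H2) = PV/RT = (703.2 × 0.1120) / (62.36 × 308.45) = 0.004095 mol
n(Ca) = (1/1) × 0.004095 = 0.004095 mol
m(Ca) = 0.004095 × 40.08 = 0.1641 g

0.164 g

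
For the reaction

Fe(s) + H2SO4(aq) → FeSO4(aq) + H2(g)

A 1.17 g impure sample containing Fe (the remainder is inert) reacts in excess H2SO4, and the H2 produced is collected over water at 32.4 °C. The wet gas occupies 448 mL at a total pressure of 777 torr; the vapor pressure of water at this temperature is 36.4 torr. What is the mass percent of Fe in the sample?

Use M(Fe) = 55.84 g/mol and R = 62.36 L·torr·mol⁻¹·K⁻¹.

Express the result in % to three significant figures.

83.1 %

P(H2) = 777 − 36.4 = 740.6 torr
n(H2) = PV/RT = (740.6 × 0.4480) / (62.36 × 305.55) = 0.01741 mol
n(Fe) = (1/1) × 0.01741 = 0.01741 mol
m(Fe) = 0.01741 × 55.84 = 0.9722 g
%Fe = 0.9722 / 1.17 × 100 = 83.09%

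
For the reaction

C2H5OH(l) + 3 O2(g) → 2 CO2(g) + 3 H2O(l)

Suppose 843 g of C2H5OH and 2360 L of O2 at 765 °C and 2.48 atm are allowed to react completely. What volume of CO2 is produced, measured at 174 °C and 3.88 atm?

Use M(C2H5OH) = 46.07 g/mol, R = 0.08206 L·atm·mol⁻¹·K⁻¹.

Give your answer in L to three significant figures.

346 L

n(C2H5OH) = 843 / 46.07 = 18.30 mol
n(O2) = PV/RT = (2.48 × 2360) / (0.08206 × 1038.15) = 68.70 mol
For 18.30 mol C2H5OH, stoichiometry requires (3/1) × 18.30 = 54.90 mol O2; 68.70 mol is available, so C2H5OH is limiting.
n(CO2) = (2/1) × 18.30 = 36.60 mol
V(CO2) = nRT/P = 36.60 × 0.08206 × 447.15 / 3.88 = 346.1 L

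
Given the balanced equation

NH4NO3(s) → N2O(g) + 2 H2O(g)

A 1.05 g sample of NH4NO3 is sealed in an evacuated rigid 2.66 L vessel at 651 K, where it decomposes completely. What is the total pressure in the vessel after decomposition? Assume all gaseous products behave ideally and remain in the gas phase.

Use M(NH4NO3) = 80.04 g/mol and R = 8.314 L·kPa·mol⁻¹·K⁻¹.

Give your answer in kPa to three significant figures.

80.1 kPa

n(NH4NO3) = 1.05 / 80.04 = 0.01312 mol
n(gas produced) = (3/1) × 0.01312 = 0.03936 mol
P = nRT/V = 0.03936 × 8.314 × 651 / 2.66 = 80.09 kPa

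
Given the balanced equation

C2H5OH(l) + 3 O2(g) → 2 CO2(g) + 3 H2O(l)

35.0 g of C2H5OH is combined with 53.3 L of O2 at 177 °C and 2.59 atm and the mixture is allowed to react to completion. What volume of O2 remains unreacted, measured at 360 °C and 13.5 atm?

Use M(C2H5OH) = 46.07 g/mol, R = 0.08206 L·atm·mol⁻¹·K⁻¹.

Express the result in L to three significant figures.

5.61 L

n(C2H5OH) = 35.0 / 46.07 = 0.7597 mol
n(O2) = PV/RT = (2.59 × 53.3) / (0.08206 × 450.15) = 3.737 mol
For 0.7597 mol C2H5OH, stoichiometry requires (3/1) × 0.7597 = 2.279 mol O2; 3.737 mol is available, so C2H5OH is limiting.
n(O2) consumed = (3/1) × 0.7597 = 2.279 mol; remaining = 3.737 − 2.279 = 1.458 mol
V(O2) = nRT/P = 1.458 × 0.08206 × 633.15 / 13.5 = 5.611 L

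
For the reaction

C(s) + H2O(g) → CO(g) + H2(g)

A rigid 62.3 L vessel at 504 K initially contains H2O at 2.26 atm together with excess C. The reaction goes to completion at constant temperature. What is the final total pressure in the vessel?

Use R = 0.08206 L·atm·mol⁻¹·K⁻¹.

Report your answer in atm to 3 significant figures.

Since T and V are fixed, P_final/P_initial = n_final/n_initial = 2/1.
P_final = (2/1) × 2.26 = 4.520 atm

4.52 atm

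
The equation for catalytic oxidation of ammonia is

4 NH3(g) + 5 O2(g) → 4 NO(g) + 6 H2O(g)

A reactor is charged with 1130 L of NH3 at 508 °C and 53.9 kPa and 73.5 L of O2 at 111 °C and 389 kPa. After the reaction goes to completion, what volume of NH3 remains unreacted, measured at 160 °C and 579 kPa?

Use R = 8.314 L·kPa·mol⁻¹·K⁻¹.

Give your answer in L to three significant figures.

n(NH3) = PV/RT = (53.9 × 1130) / (8.314 × 781.15) = 9.378 mol
n(O2) = PV/RT = (389 × 73.5) / (8.314 × 384.15) = 8.952 mol
For 9.378 mol NH3, stoichiometry requires (5/4) × 9.378 = 11.72 mol O2; 8.952 mol is available, so O2 is limiting.
n(NH3) consumed = (4/5) × 8.952 = 7.162 mol; remaining = 9.378 − 7.162 = 2.216 mol
V(NH3) = nRT/P = 2.216 × 8.314 × 433.15 / 579 = 13.78 L

13.8 L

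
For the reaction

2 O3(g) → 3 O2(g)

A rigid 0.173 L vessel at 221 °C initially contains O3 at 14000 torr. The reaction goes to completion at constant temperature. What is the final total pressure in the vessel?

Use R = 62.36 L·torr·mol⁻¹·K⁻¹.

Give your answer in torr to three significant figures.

Rigid vessel, constant T ⇒ P scales with total gas moles (2 → 3).
P_final = (3/2) × 14000 = 21000 torr

21000 torr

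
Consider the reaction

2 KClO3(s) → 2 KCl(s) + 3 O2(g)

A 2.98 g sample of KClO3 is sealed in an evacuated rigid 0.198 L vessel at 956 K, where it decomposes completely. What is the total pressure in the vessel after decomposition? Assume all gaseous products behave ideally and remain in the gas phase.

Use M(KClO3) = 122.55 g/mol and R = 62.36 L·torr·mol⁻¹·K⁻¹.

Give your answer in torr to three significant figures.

n(KClO3) = 2.98 / 122.55 = 0.02432 mol
n(gas produced) = (3/2) × 0.02432 = 0.03648 mol
P = nRT/V = 0.03648 × 62.36 × 956 / 0.198 = 10980 torr

11000 torr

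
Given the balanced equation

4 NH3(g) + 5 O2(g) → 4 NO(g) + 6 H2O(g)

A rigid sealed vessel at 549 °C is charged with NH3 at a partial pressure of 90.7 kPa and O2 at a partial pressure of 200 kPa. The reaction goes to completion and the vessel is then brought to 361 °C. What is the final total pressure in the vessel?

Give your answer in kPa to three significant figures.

With V and T fixed, P_i ∝ n_i, so the mole ratios apply directly to partial pressures at 549 °C.
P(O2) required for 90.7 kPa of NH3 = (5/4) × 90.7 = 113.4 kPa; available 200 kPa, so NH3 is limiting.
P(O2) remaining = 200 − (5/4) × 90.7 = 86.62 kPa
P(gaseous products) = (4+6)/4 × 90.7 = 226.8 kPa
P_total at 549 °C = 86.62 + 226.8 = 313.4 kPa
Scaling to 361 °C: P = 313.4 × 634.15/822.15 = 241.7 kPa

242 kPa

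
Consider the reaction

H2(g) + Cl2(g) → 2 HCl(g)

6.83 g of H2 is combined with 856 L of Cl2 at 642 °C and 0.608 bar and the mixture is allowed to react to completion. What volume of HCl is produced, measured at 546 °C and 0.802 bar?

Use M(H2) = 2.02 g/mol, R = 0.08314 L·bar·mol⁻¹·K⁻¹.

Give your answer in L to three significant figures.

574 L

n(H2) = 6.83 / 2.02 = 3.381 mol
n(Cl2) = PV/RT = (0.608 × 856) / (0.08314 × 915.15) = 6.840 mol
For 3.381 mol H2, stoichiometry requires (1/1) × 3.381 = 3.381 mol Cl2; 6.840 mol is available, so H2 is limiting.
n(HCl) = (2/1) × 3.381 = 6.762 mol
V(HCl) = nRT/P = 6.762 × 0.08314 × 819.15 / 0.802 = 574.2 L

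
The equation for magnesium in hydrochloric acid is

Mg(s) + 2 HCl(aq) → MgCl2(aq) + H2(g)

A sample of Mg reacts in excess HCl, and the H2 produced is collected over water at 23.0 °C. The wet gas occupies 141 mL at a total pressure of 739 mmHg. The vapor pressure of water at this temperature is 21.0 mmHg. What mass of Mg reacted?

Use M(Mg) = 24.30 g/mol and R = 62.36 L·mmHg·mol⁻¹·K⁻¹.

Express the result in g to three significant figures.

0.133 g

P(H2) = 739 − 21.0 = 718.0 mmHg
n(H2) = PV/RT = (718.0 × 0.1410) / (62.36 × 296.15) = 0.005482 mol
n(Mg) = (1/1) × 0.005482 = 0.005482 mol
m(Mg) = 0.005482 × 24.30 = 0.1332 g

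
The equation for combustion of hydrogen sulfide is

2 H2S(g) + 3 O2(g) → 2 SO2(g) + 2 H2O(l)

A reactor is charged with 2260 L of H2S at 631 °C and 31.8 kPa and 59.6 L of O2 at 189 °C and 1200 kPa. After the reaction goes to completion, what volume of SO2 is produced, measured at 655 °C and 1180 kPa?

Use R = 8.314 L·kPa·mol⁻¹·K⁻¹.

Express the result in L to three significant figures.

n(H2S) = PV/RT = (31.8 × 2260) / (8.314 × 904.15) = 9.561 mol
n(O2) = PV/RT = (1200 × 59.6) / (8.314 × 462.15) = 18.61 mol
For 9.561 mol H2S, stoichiometry requires (3/2) × 9.561 = 14.34 mol O2; 18.61 mol is available, so H2S is limiting.
n(SO2) = (2/2) × 9.561 = 9.561 mol
V(SO2) = nRT/P = 9.561 × 8.314 × 928.15 / 1180 = 62.52 L

62.5 L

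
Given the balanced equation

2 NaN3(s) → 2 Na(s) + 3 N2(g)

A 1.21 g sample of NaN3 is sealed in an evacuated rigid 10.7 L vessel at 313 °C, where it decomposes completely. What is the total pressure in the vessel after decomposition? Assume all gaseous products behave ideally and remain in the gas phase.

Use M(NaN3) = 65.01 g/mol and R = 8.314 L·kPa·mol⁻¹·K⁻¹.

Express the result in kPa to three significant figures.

n(NaN3) = 1.21 / 65.01 = 0.01861 mol
n(gas produced) = (3/2) × 0.01861 = 0.02792 mol
P = nRT/V = 0.02792 × 8.314 × 586.15 / 10.7 = 12.72 kPa

12.7 kPa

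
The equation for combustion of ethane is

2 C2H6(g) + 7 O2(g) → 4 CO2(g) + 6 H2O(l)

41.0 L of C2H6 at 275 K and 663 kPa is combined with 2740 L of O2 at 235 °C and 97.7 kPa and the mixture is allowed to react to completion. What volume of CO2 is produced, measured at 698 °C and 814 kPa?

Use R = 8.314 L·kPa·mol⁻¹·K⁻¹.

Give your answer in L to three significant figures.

236 L

n(C2H6) = PV/RT = (663 × 41.0) / (8.314 × 275) = 11.89 mol
n(O2) = PV/RT = (97.7 × 2740) / (8.314 × 508.15) = 63.36 mol
For 11.89 mol C2H6, stoichiometry requires (7/2) × 11.89 = 41.62 mol O2; 63.36 mol is available, so C2H6 is limiting.
n(CO2) = (4/2) × 11.89 = 23.78 mol
V(CO2) = nRT/P = 23.78 × 8.314 × 971.15 / 814 = 235.9 L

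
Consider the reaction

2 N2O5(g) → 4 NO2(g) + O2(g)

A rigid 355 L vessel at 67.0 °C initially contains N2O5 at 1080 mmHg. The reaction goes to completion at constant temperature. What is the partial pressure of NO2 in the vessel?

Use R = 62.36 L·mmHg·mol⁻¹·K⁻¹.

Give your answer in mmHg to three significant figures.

n(N2O5)₀ = PV/RT = (1080 × 355) / (62.36 × 340.15) = 18.07 mol
n(NO2) = (4/2) × 18.07 = 36.14 mol
P(NO2) = nRT/V = 36.14 × 62.36 × 340.15 / 355 = 2159 mmHg

2160 mmHg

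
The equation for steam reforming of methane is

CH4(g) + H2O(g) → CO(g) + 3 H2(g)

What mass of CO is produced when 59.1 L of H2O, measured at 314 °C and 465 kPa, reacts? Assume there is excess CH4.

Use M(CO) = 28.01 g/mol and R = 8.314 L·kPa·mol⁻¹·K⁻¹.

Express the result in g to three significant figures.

158 g

n(H2O) = PV/RT = (465 × 59.1) / (8.314 × 587.15) = 5.630 mol
n(CO) = (1/1) × 5.630 = 5.630 mol
m(CO) = 5.630 × 28.01 = 157.7 g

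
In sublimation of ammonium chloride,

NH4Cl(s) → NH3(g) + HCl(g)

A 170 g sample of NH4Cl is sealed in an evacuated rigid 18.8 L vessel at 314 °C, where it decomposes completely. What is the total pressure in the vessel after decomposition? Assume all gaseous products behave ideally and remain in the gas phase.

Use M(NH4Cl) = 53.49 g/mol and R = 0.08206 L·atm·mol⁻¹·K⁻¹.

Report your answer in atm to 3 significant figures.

16.3 atm

n(NH4Cl) = 170 / 53.49 = 3.178 mol
n(gas produced) = (2/1) × 3.178 = 6.356 mol
P = nRT/V = 6.356 × 0.08206 × 587.15 / 18.8 = 16.29 atm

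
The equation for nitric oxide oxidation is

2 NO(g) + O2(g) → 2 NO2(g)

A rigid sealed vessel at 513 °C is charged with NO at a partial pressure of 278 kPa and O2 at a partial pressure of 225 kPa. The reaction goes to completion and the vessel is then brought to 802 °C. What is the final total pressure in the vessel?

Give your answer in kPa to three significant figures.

498 kPa

At constant V, partial pressures at 513 °C are proportional to moles, so apply stoichiometry directly to pressures.
P(O2) required for 278 kPa of NO = (1/2) × 278 = 139.0 kPa; available 225 kPa, so NO is limiting.
P(O2) remaining = 225 − (1/2) × 278 = 86.00 kPa
P(gaseous products) = (2)/2 × 278 = 278.0 kPa
P_total at 513 °C = 86.00 + 278.0 = 364.0 kPa
Scaling to 802 °C: P = 364.0 × 1075.15/786.15 = 497.8 kPa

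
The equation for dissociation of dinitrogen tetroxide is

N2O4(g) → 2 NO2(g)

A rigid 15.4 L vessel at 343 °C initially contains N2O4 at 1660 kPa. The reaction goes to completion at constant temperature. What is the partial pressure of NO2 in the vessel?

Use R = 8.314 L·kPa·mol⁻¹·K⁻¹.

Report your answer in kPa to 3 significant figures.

n(N2O4)₀ = PV/RT = (1660 × 15.4) / (8.314 × 616.15) = 4.990 mol
n(NO2) = (2/1) × 4.990 = 9.980 mol
P(NO2) = nRT/V = 9.980 × 8.314 × 616.15 / 15.4 = 3320 kPa

3320 kPa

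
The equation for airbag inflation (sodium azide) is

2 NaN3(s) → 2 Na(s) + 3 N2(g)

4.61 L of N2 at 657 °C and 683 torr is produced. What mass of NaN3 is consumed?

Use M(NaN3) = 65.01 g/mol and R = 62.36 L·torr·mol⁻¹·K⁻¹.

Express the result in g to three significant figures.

2.35 g

n(N2) = PV/RT = (683 × 4.61) / (62.36 × 930.15) = 0.05428 mol
n(NaN3) = (2/3) × 0.05428 = 0.03619 mol
m(NaN3) = 0.03619 × 65.01 = 2.353 g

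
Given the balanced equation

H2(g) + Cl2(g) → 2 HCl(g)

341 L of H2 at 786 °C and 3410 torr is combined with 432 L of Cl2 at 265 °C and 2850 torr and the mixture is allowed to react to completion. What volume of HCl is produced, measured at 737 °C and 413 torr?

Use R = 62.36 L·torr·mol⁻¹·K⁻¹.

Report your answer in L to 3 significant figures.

5370 L

n(H2) = PV/RT = (3410 × 341) / (62.36 × 1059.15) = 17.61 mol
n(Cl2) = PV/RT = (2850 × 432) / (62.36 × 538.15) = 36.69 mol
For 17.61 mol H2, stoichiometry requires (1/1) × 17.61 = 17.61 mol Cl2; 36.69 mol is available, so H2 is limiting.
n(HCl) = (2/1) × 17.61 = 35.22 mol
V(HCl) = nRT/P = 35.22 × 62.36 × 1010.15 / 413 = 5372 L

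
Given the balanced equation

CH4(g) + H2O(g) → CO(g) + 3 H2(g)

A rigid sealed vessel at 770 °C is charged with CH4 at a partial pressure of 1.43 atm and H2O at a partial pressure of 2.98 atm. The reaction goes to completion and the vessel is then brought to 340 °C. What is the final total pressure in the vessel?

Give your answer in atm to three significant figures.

4.27 atm

Because the vessel is rigid and T is held at 770 °C, work the stoichiometry in partial pressures (P_i = n_iRT/V).
P(H2O) required for 1.43 atm of CH4 = (1/1) × 1.43 = 1.430 atm; available 2.98 atm, so CH4 is limiting.
P(H2O) remaining = 2.98 − (1/1) × 1.43 = 1.550 atm
P(gaseous products) = (1+3)/1 × 1.43 = 5.720 atm
P_total at 770 °C = 1.550 + 5.720 = 7.270 atm
Scaling to 340 °C: P = 7.270 × 613.15/1043.15 = 4.273 atm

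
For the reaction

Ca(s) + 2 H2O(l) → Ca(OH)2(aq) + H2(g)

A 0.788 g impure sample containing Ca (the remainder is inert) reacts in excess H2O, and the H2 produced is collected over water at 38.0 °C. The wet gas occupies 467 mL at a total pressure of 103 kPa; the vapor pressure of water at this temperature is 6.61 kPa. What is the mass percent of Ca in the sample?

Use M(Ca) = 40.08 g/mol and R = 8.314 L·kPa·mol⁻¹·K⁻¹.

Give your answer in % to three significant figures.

P(H2) = 103 − 6.61 = 96.39 kPa
n(H2) = PV/RT = (96.39 × 0.4670) / (8.314 × 311.15) = 0.01740 mol
n(Ca) = (1/1) × 0.01740 = 0.01740 mol
m(Ca) = 0.01740 × 40.08 = 0.6974 g
%Ca = 0.6974 / 0.788 × 100 = 88.50%

88.5 %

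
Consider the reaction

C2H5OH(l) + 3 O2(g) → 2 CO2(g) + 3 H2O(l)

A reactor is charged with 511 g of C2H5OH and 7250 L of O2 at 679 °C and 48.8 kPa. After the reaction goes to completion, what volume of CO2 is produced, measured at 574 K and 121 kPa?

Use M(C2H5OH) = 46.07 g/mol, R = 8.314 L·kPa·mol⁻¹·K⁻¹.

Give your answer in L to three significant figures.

n(C2H5OH) = 511 / 46.07 = 11.09 mol
n(O2) = PV/RT = (48.8 × 7250) / (8.314 × 952.15) = 44.69 mol
For 11.09 mol C2H5OH, stoichiometry requires (3/1) × 11.09 = 33.27 mol O2; 44.69 mol is available, so C2H5OH is limiting.
n(CO2) = (2/1) × 11.09 = 22.18 mol
V(CO2) = nRT/P = 22.18 × 8.314 × 574 / 121 = 874.8 L

875 L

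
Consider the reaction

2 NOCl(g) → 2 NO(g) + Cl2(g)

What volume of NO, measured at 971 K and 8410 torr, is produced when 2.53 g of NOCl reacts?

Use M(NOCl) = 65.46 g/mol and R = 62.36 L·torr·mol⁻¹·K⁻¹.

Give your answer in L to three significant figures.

n(NOCl) = 2.530 / 65.46 = 0.03865 mol
n(NO) = (2/2) × 0.03865 = 0.03865 mol
V = nRT/P = 0.03865 × 62.36 × 971 / 8410 = 0.2783 L

0.278 L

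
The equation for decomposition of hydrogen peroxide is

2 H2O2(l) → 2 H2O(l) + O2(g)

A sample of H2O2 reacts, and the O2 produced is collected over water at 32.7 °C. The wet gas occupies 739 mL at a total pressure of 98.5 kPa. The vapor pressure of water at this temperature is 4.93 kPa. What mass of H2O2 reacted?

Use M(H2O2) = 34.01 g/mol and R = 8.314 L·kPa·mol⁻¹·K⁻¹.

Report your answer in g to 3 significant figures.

P(O2) = 98.5 − 4.93 = 93.57 kPa
n(O2) = PV/RT = (93.57 × 0.7390) / (8.314 × 305.85) = 0.02719 mol
n(H2O2) = (2/1) × 0.02719 = 0.05438 mol
m(H2O2) = 0.05438 × 34.01 = 1.849 g

1.85 g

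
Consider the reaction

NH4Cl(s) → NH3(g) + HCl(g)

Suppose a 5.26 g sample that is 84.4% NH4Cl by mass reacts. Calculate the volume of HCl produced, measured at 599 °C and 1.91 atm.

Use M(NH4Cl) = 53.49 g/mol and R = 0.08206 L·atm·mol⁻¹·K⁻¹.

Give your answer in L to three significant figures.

mass of NH4Cl = 5.26 × 84.4/100 = 4.439 g
n(NH4Cl) = 4.439 / 53.49 = 0.08299 mol
n(HCl) = (1/1) × 0.08299 = 0.08299 mol
V = nRT/P = 0.08299 × 0.08206 × 872.15 / 1.91 = 3.110 L

3.11 L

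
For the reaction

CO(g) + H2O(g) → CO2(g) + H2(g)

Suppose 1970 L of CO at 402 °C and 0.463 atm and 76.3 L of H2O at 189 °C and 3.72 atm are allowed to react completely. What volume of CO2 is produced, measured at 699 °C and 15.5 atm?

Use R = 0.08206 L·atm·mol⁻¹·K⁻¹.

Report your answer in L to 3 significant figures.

38.5 L

n(CO) = PV/RT = (0.463 × 1970) / (0.08206 × 675.15) = 16.46 mol
n(H2O) = PV/RT = (3.72 × 76.3) / (0.08206 × 462.15) = 7.484 mol
For 16.46 mol CO, stoichiometry requires (1/1) × 16.46 = 16.46 mol H2O; 7.484 mol is available, so H2O is limiting.
n(CO2) = (1/1) × 7.484 = 7.484 mol
V(CO2) = nRT/P = 7.484 × 0.08206 × 972.15 / 15.5 = 38.52 L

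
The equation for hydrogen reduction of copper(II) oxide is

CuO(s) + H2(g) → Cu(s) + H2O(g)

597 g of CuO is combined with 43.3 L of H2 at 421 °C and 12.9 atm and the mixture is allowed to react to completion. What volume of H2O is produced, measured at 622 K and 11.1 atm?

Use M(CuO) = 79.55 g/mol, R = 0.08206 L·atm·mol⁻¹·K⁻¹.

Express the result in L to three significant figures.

n(CuO) = 597 / 79.55 = 7.505 mol
n(H2) = PV/RT = (12.9 × 43.3) / (0.08206 × 694.15) = 9.806 mol
For 7.505 mol CuO, stoichiometry requires (1/1) × 7.505 = 7.505 mol H2; 9.806 mol is available, so CuO is limiting.
n(H2O) = (1/1) × 7.505 = 7.505 mol
V(H2O) = nRT/P = 7.505 × 0.08206 × 622 / 11.1 = 34.51 L

34.5 L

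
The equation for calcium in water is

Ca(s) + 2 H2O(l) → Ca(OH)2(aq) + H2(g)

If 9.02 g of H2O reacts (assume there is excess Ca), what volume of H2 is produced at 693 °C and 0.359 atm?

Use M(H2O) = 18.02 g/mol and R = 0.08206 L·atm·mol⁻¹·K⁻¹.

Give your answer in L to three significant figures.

55.3 L

n(H2O) = 9.020 / 18.02 = 0.5006 mol
n(H2) = (1/2) × 0.5006 = 0.2503 mol
V = nRT/P = 0.2503 × 0.08206 × 966.15 / 0.359 = 55.28 L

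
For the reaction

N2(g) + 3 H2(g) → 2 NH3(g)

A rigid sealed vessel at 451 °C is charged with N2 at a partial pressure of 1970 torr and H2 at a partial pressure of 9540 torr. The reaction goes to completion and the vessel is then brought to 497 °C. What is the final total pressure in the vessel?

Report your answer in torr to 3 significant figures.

8050 torr

Because the vessel is rigid and T is held at 451 °C, work the stoichiometry in partial pressures (P_i = n_iRT/V).
P(H2) required for 1970 torr of N2 = (3/1) × 1970 = 5910 torr; available 9540 torr, so N2 is limiting.
P(H2) remaining = 9540 − (3/1) × 1970 = 3630 torr
P(gaseous products) = (2)/1 × 1970 = 3940 torr
P_total at 451 °C = 3630 + 3940 = 7570 torr
Scaling to 497 °C: P = 7570 × 770.15/724.15 = 8051 torr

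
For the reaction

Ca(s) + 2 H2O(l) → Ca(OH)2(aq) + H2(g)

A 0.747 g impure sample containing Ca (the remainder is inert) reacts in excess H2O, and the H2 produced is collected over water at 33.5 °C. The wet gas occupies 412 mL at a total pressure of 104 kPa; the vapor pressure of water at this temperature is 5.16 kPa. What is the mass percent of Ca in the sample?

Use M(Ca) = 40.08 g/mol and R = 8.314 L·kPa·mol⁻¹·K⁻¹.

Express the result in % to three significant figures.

85.7 %

P(H2) = 104 − 5.16 = 98.84 kPa
n(H2) = PV/RT = (98.84 × 0.4120) / (8.314 × 306.65) = 0.01597 mol
n(Ca) = (1/1) × 0.01597 = 0.01597 mol
m(Ca) = 0.01597 × 40.08 = 0.6401 g
%Ca = 0.6401 / 0.747 × 100 = 85.69%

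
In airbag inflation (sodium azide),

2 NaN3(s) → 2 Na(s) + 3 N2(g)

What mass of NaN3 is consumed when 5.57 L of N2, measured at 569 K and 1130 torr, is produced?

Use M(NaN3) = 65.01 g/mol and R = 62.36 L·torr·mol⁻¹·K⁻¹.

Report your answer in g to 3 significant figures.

7.69 g

n(N2) = PV/RT = (1130 × 5.57) / (62.36 × 569) = 0.1774 mol
n(NaN3) = (2/3) × 0.1774 = 0.1183 mol
m(NaN3) = 0.1183 × 65.01 = 7.691 g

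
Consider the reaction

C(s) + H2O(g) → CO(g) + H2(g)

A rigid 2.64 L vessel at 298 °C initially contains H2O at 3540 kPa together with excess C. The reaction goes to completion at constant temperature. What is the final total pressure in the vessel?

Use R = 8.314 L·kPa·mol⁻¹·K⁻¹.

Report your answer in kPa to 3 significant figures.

7080 kPa

Since T and V are fixed, P_final/P_initial = n_final/n_initial = 2/1.
P_final = (2/1) × 3540 = 7080 kPa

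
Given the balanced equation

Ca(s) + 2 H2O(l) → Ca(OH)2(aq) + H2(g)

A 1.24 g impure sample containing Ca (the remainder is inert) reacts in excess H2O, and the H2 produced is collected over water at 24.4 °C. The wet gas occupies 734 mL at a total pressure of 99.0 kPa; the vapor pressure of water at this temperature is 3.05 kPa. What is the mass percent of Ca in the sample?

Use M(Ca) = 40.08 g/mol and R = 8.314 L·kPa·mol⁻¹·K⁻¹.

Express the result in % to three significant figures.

92.0 %

P(H2) = 99.0 − 3.05 = 95.95 kPa
n(H2) = PV/RT = (95.95 × 0.7340) / (8.314 × 297.55) = 0.02847 mol
n(Ca) = (1/1) × 0.02847 = 0.02847 mol
m(Ca) = 0.02847 × 40.08 = 1.141 g
%Ca = 1.141 / 1.24 × 100 = 92.02%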